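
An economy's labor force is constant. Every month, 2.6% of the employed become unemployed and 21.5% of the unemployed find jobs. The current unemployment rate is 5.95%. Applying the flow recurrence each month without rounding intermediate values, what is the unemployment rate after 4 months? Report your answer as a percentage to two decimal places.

With a fixed labor force, u_{t+1} = u_t + s·(1−u_t) − f·u_t = u_t·(1−s−f) + s.
Here 1−s−f = 0.759 and s = 0.026.
u_1 = 0.059500 × 0.759 + 0.026 = 0.071161.
u_2 = 0.071161 × 0.759 + 0.026 = 0.080011.
u_3 = 0.080011 × 0.759 + 0.026 = 0.086728.
u_4 = 0.086728 × 0.759 + 0.026 = 0.091827.

Unemployment rate after four months ≈ 9.18%.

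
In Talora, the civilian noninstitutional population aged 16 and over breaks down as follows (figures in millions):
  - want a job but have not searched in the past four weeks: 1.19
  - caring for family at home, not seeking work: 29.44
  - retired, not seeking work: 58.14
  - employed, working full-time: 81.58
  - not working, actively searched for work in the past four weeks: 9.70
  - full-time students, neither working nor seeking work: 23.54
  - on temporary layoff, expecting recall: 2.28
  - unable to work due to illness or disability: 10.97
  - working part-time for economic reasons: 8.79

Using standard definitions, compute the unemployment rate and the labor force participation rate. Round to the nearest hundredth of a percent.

Unemployment rate ≈ 11.70%; labor force participation rate ≈ 45.36%.

Employed = 81.58 + 8.79 = 90.37 million (anyone who worked, including part-time for economic reasons, counts as employed).
Unemployed = 9.70 + 2.28 = 11.98 million (jobless and actively searching, or on temporary layoff).
Labor force = 90.37 + 11.98 = 102.35 million.
Not in labor force = 1.19 + 29.44 + 58.14 + 23.54 + 10.97 = 123.28 million (those not working and not actively searching are outside the labor force — including those who want a job but have given up searching).
Civilian working-age population = 102.35 + 123.28 = 225.63 million.
Unemployment rate = 11.98 / 102.35 = 11.70%.
Labor force participation rate = 102.35 / 225.63 = 45.36%.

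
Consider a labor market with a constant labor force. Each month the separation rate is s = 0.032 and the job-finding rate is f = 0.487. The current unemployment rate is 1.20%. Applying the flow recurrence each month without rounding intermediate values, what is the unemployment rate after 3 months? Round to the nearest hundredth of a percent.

Unemployment rate after three months ≈ 5.61%.

With a fixed labor force, u_{t+1} = u_t + s·(1−u_t) − f·u_t = u_t·(1−s−f) + s.
Here 1−s−f = 0.481 and s = 0.032.
u_1 = 0.012000 × 0.481 + 0.032 = 0.037772.
u_2 = 0.037772 × 0.481 + 0.032 = 0.050168.
u_3 = 0.050168 × 0.481 + 0.032 = 0.056131.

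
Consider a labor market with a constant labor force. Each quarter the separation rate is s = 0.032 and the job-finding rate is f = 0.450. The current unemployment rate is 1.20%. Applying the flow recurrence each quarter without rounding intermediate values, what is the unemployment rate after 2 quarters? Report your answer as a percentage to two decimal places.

Unemployment rate after two quarters ≈ 5.18%.

With a fixed labor force, u_{t+1} = u_t + s·(1−u_t) − f·u_t = u_t·(1−s−f) + s.
Here 1−s−f = 0.518 and s = 0.032.
u_1 = 0.012000 × 0.518 + 0.032 = 0.038216.
u_2 = 0.038216 × 0.518 + 0.032 = 0.051796.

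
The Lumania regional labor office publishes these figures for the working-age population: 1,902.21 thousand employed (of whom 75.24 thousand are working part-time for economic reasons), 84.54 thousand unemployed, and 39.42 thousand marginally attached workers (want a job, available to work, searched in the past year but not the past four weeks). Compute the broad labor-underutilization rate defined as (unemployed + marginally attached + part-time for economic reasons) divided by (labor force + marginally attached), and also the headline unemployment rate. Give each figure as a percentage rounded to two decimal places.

Labor force = 1,902.21 + 84.54 = 1,986.75 thousand.
Numerator = 84.54 + 39.42 + 75.24 = 199.20 thousand.
Denominator = 1,986.75 + 39.42 = 2,026.17 thousand.
Broad rate = 199.20 / 2,026.17 = 9.83%.
Headline unemployment rate = 84.54 / 1,986.75 = 4.26%.

Broad underutilization rate ≈ 9.83%; headline unemployment rate ≈ 4.26%.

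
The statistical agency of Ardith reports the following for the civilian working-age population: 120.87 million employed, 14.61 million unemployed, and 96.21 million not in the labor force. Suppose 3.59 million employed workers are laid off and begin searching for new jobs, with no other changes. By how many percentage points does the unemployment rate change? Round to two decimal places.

The unemployment rate changes by +2.65 percentage points.

Initially, labor force = 120.87 + 14.61 = 135.48 million, so u = 14.61/135.48 = 10.78%.
After the change, employed falls and unemployed rises by 3.59; labor force unchanged → E = 117.28, U = 18.20, labor force = 135.48 million.
New unemployment rate = 18.20 / 135.48 = 13.43%.
Change = 13.43% − 10.78% = +2.65 percentage points.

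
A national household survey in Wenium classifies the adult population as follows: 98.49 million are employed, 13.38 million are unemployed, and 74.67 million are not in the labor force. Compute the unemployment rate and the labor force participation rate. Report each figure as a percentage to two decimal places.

Unemployment rate ≈ 11.96%; labor force participation rate ≈ 59.97%.

Labor force = employed + unemployed = 98.49 + 13.38 = 111.87 million.
Working-age population = 111.87 + 74.67 = 186.54 million.
Unemployment rate = 13.38 / 111.87 = 11.96%.
Labor force participation rate = 111.87 / 186.54 = 59.97%.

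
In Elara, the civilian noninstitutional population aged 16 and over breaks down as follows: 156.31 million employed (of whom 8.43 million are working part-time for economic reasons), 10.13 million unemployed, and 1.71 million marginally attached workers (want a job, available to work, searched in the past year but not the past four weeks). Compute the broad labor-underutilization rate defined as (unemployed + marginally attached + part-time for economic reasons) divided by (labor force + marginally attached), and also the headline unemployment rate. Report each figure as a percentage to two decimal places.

Labor force = 156.31 + 10.13 = 166.44 million.
Numerator = 10.13 + 1.71 + 8.43 = 20.27 million.
Denominator = 166.44 + 1.71 = 168.15 million.
Broad rate = 20.27 / 168.15 = 12.05%.
Headline unemployment rate = 10.13 / 166.44 = 6.09%.

Broad underutilization rate ≈ 12.05%; headline unemployment rate ≈ 6.09%.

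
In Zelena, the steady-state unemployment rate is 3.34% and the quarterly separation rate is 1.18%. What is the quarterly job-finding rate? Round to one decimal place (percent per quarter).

Job-finding rate ≈ 34.1% per quarter.

From u* = s/(s+f): f = s·(1−u)/u.
f = 1.18 × (1 − 0.0334) / 0.0334 = 1.1406 / 0.0334 ≈ 34.1% per quarter.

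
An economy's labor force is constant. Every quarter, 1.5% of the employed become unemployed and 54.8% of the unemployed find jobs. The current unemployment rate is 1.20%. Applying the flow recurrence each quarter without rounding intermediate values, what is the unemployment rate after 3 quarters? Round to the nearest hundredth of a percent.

With a fixed labor force, u_{t+1} = u_t + s·(1−u_t) − f·u_t = u_t·(1−s−f) + s.
Here 1−s−f = 0.437 and s = 0.015.
u_1 = 0.012000 × 0.437 + 0.015 = 0.020244.
u_2 = 0.020244 × 0.437 + 0.015 = 0.023847.
u_3 = 0.023847 × 0.437 + 0.015 = 0.025421.

Unemployment rate after three quarters ≈ 2.54%.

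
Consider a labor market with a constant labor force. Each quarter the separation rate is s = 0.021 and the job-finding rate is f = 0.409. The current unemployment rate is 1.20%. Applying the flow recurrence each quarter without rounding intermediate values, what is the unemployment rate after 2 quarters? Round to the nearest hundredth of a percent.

With a fixed labor force, u_{t+1} = u_t + s·(1−u_t) − f·u_t = u_t·(1−s−f) + s.
Here 1−s−f = 0.570 and s = 0.021.
u_1 = 0.012000 × 0.570 + 0.021 = 0.027840.
u_2 = 0.027840 × 0.570 + 0.021 = 0.036869.

Unemployment rate after two quarters ≈ 3.69%.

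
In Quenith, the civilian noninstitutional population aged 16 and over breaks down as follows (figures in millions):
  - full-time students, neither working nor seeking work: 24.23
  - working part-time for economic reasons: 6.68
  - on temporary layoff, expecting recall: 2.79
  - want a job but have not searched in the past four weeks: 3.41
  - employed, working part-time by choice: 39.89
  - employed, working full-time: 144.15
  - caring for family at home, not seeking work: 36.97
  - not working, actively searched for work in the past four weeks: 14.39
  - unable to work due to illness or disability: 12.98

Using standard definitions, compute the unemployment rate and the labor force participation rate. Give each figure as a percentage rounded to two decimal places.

Unemployment rate ≈ 8.26%; labor force participation rate ≈ 72.82%.

Employed = 6.68 + 39.89 + 144.15 = 190.72 million (anyone who worked, including part-time for economic reasons, counts as employed).
Unemployed = 2.79 + 14.39 = 17.18 million (jobless and actively searching, or on temporary layoff).
Labor force = 190.72 + 17.18 = 207.90 million.
Not in labor force = 24.23 + 3.41 + 36.97 + 12.98 = 77.59 million (those not working and not actively searching are outside the labor force — including those who want a job but have given up searching).
Civilian working-age population = 207.90 + 77.59 = 285.49 million.
Unemployment rate = 17.18 / 207.90 = 8.26%.
Labor force participation rate = 207.90 / 285.49 = 72.82%.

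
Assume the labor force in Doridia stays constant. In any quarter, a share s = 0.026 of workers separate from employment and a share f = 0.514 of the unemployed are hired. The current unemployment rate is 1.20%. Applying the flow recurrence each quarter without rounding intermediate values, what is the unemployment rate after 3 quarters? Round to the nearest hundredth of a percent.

With a fixed labor force, u_{t+1} = u_t + s·(1−u_t) − f·u_t = u_t·(1−s−f) + s.
Here 1−s−f = 0.460 and s = 0.026.
u_1 = 0.012000 × 0.460 + 0.026 = 0.031520.
u_2 = 0.031520 × 0.460 + 0.026 = 0.040499.
u_3 = 0.040499 × 0.460 + 0.026 = 0.044630.

Unemployment rate after three quarters ≈ 4.46%.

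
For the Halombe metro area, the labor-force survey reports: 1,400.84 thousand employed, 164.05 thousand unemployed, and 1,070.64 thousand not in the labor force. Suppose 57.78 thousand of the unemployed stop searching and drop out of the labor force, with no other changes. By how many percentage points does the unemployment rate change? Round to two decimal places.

The unemployment rate changes by −3.43 percentage points.

Initially, labor force = 1,400.84 + 164.05 = 1,564.89 thousand, so u = 164.05/1,564.89 = 10.48%.
After the change, unemployed and labor force both fall by 57.78 → E = 1,400.84, U = 106.27, labor force = 1,507.11 thousand.
New unemployment rate = 106.27 / 1,507.11 = 7.05%.
Change = 7.05% − 10.48% = −3.43 percentage points.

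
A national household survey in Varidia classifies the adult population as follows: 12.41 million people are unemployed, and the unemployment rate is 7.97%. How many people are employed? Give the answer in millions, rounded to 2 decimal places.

About 143.30 million are employed.

Labor force = U / u = 12.41 / 0.0797 ≈ 155.71 million.
Employed = labor force − unemployed = 155.71 − 12.41 = 143.30 million.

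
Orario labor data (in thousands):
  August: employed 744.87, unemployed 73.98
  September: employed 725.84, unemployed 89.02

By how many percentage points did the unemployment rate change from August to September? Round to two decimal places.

August: labor force = 744.87 + 73.98 = 818.85; u = 73.98/818.85 = 9.03%.
September: labor force = 725.84 + 89.02 = 814.86; u = 89.02/814.86 = 10.92%.
Change = 10.92% − 9.03% = +1.89 pp.

The unemployment rate changed by +1.89 percentage points.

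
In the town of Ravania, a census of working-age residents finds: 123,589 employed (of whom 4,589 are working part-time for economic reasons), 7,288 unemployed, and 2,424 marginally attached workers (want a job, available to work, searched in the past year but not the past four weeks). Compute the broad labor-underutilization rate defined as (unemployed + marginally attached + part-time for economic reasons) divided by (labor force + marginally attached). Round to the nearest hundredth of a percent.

Labor force = 123,589 + 7,288 = 130,877.
Numerator = 7,288 + 2,424 + 4,589 = 14,301.
Denominator = 130,877 + 2,424 = 133,301.
Broad rate = 14,301 / 133,301 = 10.73%.

Broad underutilization rate ≈ 10.73%.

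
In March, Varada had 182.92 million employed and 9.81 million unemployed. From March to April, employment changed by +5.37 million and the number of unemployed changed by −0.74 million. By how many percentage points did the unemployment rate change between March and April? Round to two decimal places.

The unemployment rate changed by −0.49 percentage points.

March: labor force = 182.92 + 9.81 = 192.73; u = 9.81/192.73 = 5.09%.
April: labor force = 188.29 + 9.07 = 197.36; u = 9.07/197.36 = 4.60%.
Change = 4.60% − 5.09% = −0.49 pp.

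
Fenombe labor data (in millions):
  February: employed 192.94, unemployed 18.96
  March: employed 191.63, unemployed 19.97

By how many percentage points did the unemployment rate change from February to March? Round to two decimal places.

The unemployment rate changed by +0.49 percentage points.

February: labor force = 192.94 + 18.96 = 211.90; u = 18.96/211.90 = 8.95%.
March: labor force = 191.63 + 19.97 = 211.60; u = 19.97/211.60 = 9.44%.
Change = 9.44% − 8.95% = +0.49 pp.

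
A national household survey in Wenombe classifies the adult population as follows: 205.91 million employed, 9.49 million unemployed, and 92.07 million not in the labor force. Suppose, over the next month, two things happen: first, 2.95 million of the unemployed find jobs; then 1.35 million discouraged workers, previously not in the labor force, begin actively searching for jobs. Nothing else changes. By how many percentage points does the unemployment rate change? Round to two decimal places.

Initially, labor force = 205.91 + 9.49 = 215.40 million, so u = 9.49/215.40 = 4.41%.
After the first change, unemployed falls and employed rises by 2.95; labor force unchanged → E = 208.86, U = 6.54, labor force = 215.40 million.
After the second change, unemployed and labor force both rise by 1.35 → E = 208.86, U = 7.89, labor force = 216.75 million.
New unemployment rate = 7.89 / 216.75 = 3.64%.
Change = 3.64% − 4.41% = −0.77 percentage points.

The unemployment rate changes by −0.77 percentage points.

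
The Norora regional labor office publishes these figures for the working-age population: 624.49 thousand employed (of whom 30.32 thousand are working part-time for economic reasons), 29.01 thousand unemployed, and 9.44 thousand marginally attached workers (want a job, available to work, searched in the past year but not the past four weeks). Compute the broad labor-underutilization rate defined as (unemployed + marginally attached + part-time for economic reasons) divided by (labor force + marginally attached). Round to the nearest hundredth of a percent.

Broad underutilization rate ≈ 10.37%.

Labor force = 624.49 + 29.01 = 653.50 thousand.
Numerator = 29.01 + 9.44 + 30.32 = 68.77 thousand.
Denominator = 653.50 + 9.44 = 662.94 thousand.
Broad rate = 68.77 / 662.94 = 10.37%.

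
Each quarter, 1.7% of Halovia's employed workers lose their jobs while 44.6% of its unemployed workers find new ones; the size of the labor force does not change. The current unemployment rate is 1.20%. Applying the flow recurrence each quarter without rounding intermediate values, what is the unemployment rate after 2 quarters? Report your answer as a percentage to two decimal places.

Unemployment rate after two quarters ≈ 2.96%.

With a fixed labor force, u_{t+1} = u_t + s·(1−u_t) − f·u_t = u_t·(1−s−f) + s.
Here 1−s−f = 0.537 and s = 0.017.
u_1 = 0.012000 × 0.537 + 0.017 = 0.023444.
u_2 = 0.023444 × 0.537 + 0.017 = 0.029589.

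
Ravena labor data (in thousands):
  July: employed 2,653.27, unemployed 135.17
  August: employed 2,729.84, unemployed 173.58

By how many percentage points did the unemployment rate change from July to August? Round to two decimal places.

July: labor force = 2,653.27 + 135.17 = 2,788.44; u = 135.17/2,788.44 = 4.85%.
August: labor force = 2,729.84 + 173.58 = 2,903.42; u = 173.58/2,903.42 = 5.98%.
Change = 5.98% − 4.85% = +1.13 pp.

The unemployment rate changed by +1.13 percentage points.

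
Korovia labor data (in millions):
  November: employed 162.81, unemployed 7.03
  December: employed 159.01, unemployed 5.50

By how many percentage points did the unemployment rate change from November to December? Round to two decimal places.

The unemployment rate changed by −0.80 percentage points.

November: labor force = 162.81 + 7.03 = 169.84; u = 7.03/169.84 = 4.14%.
December: labor force = 159.01 + 5.50 = 164.51; u = 5.50/164.51 = 3.34%.
Change = 3.34% − 4.14% = −0.80 pp.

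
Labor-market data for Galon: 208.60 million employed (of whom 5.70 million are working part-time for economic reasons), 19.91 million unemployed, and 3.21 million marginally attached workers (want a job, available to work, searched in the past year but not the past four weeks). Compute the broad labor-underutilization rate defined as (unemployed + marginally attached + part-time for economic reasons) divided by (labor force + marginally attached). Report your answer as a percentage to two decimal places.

Broad underutilization rate ≈ 12.44%.

Labor force = 208.60 + 19.91 = 228.51 million.
Numerator = 19.91 + 3.21 + 5.70 = 28.82 million.
Denominator = 228.51 + 3.21 = 231.72 million.
Broad rate = 28.82 / 231.72 = 12.44%.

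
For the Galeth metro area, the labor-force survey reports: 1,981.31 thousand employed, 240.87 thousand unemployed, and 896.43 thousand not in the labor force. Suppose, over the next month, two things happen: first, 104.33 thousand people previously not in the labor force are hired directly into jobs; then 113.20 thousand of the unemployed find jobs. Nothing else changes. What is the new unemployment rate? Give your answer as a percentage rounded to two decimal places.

Initially, labor force = 1,981.31 + 240.87 = 2,222.18 thousand, so u = 240.87/2,222.18 = 10.84%.
After the first change, employed and labor force both rise by 104.33; unemployed unchanged → E = 2,085.64, U = 240.87, labor force = 2,326.51 thousand.
After the second change, unemployed falls and employed rises by 113.20; labor force unchanged → E = 2,198.84, U = 127.67, labor force = 2,326.51 thousand.
New unemployment rate = 127.67 / 2,326.51 = 5.49%.

New unemployment rate ≈ 5.49%.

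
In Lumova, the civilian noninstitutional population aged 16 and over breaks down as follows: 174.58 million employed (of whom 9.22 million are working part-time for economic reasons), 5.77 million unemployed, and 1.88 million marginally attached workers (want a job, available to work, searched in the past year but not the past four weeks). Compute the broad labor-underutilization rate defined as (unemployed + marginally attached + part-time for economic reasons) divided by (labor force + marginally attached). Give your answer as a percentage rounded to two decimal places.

Broad underutilization rate ≈ 9.26%.

Labor force = 174.58 + 5.77 = 180.35 million.
Numerator = 5.77 + 1.88 + 9.22 = 16.87 million.
Denominator = 180.35 + 1.88 = 182.23 million.
Broad rate = 16.87 / 182.23 = 9.26%.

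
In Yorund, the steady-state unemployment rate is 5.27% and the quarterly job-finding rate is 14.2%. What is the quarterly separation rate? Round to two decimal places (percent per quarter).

From u* = s/(s+f): s = u·f/(1−u).
s = 0.0527 × 14.2 / (1 − 0.0527) = 0.7483 / 0.9473 ≈ 0.79% per quarter.

Separation rate ≈ 0.79% per quarter.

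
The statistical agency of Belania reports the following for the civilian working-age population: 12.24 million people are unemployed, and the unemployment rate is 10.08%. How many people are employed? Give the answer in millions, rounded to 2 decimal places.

About 109.19 million are employed.

Labor force = U / u = 12.24 / 0.1008 ≈ 121.43 million.
Employed = labor force − unemployed = 121.43 − 12.24 = 109.19 million.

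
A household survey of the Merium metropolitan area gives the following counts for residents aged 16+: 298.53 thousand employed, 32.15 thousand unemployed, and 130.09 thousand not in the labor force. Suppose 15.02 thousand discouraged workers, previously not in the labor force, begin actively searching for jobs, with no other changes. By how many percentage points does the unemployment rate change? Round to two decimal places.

The unemployment rate changes by +3.92 percentage points.

Initially, labor force = 298.53 + 32.15 = 330.68 thousand, so u = 32.15/330.68 = 9.72%.
After the change, unemployed and labor force both rise by 15.02 → E = 298.53, U = 47.17, labor force = 345.70 thousand.
New unemployment rate = 47.17 / 345.70 = 13.64%.
Change = 13.64% − 9.72% = +3.92 percentage points.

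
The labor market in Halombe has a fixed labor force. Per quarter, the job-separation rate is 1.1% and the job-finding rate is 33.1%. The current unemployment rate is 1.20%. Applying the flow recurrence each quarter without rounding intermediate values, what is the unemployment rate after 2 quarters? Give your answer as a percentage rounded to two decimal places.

With a fixed labor force, u_{t+1} = u_t + s·(1−u_t) − f·u_t = u_t·(1−s−f) + s.
Here 1−s−f = 0.658 and s = 0.011.
u_1 = 0.012000 × 0.658 + 0.011 = 0.018896.
u_2 = 0.018896 × 0.658 + 0.011 = 0.023434.

Unemployment rate after two quarters ≈ 2.34%.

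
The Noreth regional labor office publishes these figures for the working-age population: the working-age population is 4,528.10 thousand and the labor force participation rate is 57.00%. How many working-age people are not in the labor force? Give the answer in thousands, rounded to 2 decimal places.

Share not in the labor force = 1 − 0.5700 = 0.4300.
Not in labor force = 0.4300 × 4,528.10 ≈ 1,947.08 thousand.

About 1,947.08 thousand are not in the labor force.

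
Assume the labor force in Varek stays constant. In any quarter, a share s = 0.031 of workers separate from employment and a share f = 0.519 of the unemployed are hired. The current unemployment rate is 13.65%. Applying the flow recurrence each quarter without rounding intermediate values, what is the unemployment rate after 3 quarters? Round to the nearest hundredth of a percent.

With a fixed labor force, u_{t+1} = u_t + s·(1−u_t) − f·u_t = u_t·(1−s−f) + s.
Here 1−s−f = 0.450 and s = 0.031.
u_1 = 0.136500 × 0.450 + 0.031 = 0.092425.
u_2 = 0.092425 × 0.450 + 0.031 = 0.072591.
u_3 = 0.072591 × 0.450 + 0.031 = 0.063666.

Unemployment rate after three quarters ≈ 6.37%.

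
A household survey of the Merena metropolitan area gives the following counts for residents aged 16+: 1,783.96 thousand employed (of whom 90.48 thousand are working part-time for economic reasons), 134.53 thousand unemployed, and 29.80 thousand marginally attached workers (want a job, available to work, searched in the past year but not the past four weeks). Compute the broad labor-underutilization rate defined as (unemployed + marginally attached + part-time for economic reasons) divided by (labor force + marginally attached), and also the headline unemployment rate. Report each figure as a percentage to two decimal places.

Broad underutilization rate ≈ 13.08%; headline unemployment rate ≈ 7.01%.

Labor force = 1,783.96 + 134.53 = 1,918.49 thousand.
Numerator = 134.53 + 29.80 + 90.48 = 254.81 thousand.
Denominator = 1,918.49 + 29.80 = 1,948.29 thousand.
Broad rate = 254.81 / 1,948.29 = 13.08%.
Headline unemployment rate = 134.53 / 1,918.49 = 7.01%.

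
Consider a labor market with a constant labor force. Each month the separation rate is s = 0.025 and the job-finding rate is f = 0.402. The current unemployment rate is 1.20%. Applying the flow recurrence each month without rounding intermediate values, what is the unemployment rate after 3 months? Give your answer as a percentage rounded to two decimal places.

With a fixed labor force, u_{t+1} = u_t + s·(1−u_t) − f·u_t = u_t·(1−s−f) + s.
Here 1−s−f = 0.573 and s = 0.025.
u_1 = 0.012000 × 0.573 + 0.025 = 0.031876.
u_2 = 0.031876 × 0.573 + 0.025 = 0.043265.
u_3 = 0.043265 × 0.573 + 0.025 = 0.049791.

Unemployment rate after three months ≈ 4.98%.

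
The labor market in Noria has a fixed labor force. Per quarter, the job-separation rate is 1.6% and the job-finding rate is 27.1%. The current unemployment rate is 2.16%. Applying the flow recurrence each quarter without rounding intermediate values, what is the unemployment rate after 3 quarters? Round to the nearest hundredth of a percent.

Unemployment rate after three quarters ≈ 4.34%.

With a fixed labor force, u_{t+1} = u_t + s·(1−u_t) − f·u_t = u_t·(1−s−f) + s.
Here 1−s−f = 0.713 and s = 0.016.
u_1 = 0.021600 × 0.713 + 0.016 = 0.031401.
u_2 = 0.031401 × 0.713 + 0.016 = 0.038389.
u_3 = 0.038389 × 0.713 + 0.016 = 0.043371.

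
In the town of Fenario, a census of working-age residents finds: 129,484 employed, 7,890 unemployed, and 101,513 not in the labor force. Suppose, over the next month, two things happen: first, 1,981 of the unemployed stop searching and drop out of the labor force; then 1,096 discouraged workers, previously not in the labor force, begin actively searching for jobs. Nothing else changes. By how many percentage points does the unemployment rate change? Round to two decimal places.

The unemployment rate changes by −0.61 percentage points.

Initially, labor force = 129,484 + 7,890 = 137,374, so u = 7,890/137,374 = 5.74%.
After the first change, unemployed and labor force both fall by 1,981 → E = 129,484, U = 5,909, labor force = 135,393.
After the second change, unemployed and labor force both rise by 1,096 → E = 129,484, U = 7,005, labor force = 136,489.
New unemployment rate = 7,005 / 136,489 = 5.13%.
Change = 5.13% − 5.74% = −0.61 percentage points.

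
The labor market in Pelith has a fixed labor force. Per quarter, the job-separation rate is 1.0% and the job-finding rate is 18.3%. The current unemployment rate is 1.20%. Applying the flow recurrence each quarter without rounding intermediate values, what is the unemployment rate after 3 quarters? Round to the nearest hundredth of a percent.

Unemployment rate after three quarters ≈ 3.09%.

With a fixed labor force, u_{t+1} = u_t + s·(1−u_t) − f·u_t = u_t·(1−s−f) + s.
Here 1−s−f = 0.807 and s = 0.010.
u_1 = 0.012000 × 0.807 + 0.010 = 0.019684.
u_2 = 0.019684 × 0.807 + 0.010 = 0.025885.
u_3 = 0.025885 × 0.807 + 0.010 = 0.030889.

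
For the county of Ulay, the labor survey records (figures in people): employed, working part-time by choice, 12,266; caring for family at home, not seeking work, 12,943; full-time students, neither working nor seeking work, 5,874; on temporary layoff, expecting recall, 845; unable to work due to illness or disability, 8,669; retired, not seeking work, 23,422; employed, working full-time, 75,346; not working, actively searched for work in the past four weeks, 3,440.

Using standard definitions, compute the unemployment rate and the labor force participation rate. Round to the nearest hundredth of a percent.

Unemployment rate ≈ 4.66%; labor force participation rate ≈ 64.35%.

Employed = 12,266 + 75,346 = 87,612.
Unemployed = 845 + 3,440 = 4,285 (jobless and actively searching, or on temporary layoff).
Labor force = 87,612 + 4,285 = 91,897.
Not in labor force = 12,943 + 5,874 + 8,669 + 23,422 = 50,908 (those not working and not actively searching are outside the labor force).
Civilian working-age population = 91,897 + 50,908 = 142,805.
Unemployment rate = 4,285 / 91,897 = 4.66%.
Labor force participation rate = 91,897 / 142,805 = 64.35%.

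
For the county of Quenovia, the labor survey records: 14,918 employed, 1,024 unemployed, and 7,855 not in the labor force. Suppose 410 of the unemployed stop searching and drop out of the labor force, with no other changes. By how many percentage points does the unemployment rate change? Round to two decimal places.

The unemployment rate changes by −2.47 percentage points.

Initially, labor force = 14,918 + 1,024 = 15,942, so u = 1,024/15,942 = 6.42%.
After the change, unemployed and labor force both fall by 410 → E = 14,918, U = 614, labor force = 15,532.
New unemployment rate = 614 / 15,532 = 3.95%.
Change = 3.95% − 6.42% = −2.47 percentage points.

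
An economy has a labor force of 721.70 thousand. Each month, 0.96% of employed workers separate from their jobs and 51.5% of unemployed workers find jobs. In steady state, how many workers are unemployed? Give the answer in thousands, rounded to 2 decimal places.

About 13.21 thousand are unemployed in steady state.

Steady-state unemployment rate u* = s/(s+f) = 0.96/(0.96+51.5) = 0.018300.
Unemployed = u* × labor force = 0.018300 × 721.70 ≈ 13.21 thousand.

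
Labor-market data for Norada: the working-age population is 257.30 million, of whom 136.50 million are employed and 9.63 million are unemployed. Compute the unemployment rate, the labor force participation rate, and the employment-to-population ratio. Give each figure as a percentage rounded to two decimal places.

Labor force = employed + unemployed = 136.50 + 9.63 = 146.13 million.
Unemployment rate = 9.63 / 146.13 = 6.59%.
Labor force participation rate = 146.13 / 257.30 = 56.79%.
Employment-population ratio = 136.50 / 257.30 = 53.05%.

Unemployment rate ≈ 6.59%; labor force participation rate ≈ 56.79%; employment-population ratio ≈ 53.05%.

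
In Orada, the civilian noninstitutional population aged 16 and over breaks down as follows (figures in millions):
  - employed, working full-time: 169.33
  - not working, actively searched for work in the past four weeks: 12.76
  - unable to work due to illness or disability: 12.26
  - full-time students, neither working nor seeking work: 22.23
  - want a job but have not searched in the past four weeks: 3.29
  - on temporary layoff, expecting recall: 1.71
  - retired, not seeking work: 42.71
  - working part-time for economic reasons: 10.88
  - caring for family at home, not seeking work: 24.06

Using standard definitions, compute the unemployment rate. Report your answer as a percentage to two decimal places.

Employed = 169.33 + 10.88 = 180.21 million (anyone who worked, including part-time for economic reasons, counts as employed).
Unemployed = 12.76 + 1.71 = 14.47 million (jobless and actively searching, or on temporary layoff).
Labor force = 180.21 + 14.47 = 194.68 million.
Unemployment rate = 14.47 / 194.68 = 7.43%.

Unemployment rate ≈ 7.43%.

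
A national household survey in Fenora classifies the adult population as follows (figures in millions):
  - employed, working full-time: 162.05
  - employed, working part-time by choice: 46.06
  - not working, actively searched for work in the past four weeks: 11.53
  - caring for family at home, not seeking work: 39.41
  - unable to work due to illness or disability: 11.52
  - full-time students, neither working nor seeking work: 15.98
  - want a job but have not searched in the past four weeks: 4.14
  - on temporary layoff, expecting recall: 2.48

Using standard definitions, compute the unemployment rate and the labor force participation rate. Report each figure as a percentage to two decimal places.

Unemployment rate ≈ 6.31%; labor force participation rate ≈ 75.76%.

Employed = 162.05 + 46.06 = 208.11 million.
Unemployed = 11.53 + 2.48 = 14.01 million (jobless and actively searching, or on temporary layoff).
Labor force = 208.11 + 14.01 = 222.12 million.
Not in labor force = 39.41 + 11.52 + 15.98 + 4.14 = 71.05 million (those not working and not actively searching are outside the labor force — including those who want a job but have given up searching).
Civilian working-age population = 222.12 + 71.05 = 293.17 million.
Unemployment rate = 14.01 / 222.12 = 6.31%.
Labor force participation rate = 222.12 / 293.17 = 75.76%.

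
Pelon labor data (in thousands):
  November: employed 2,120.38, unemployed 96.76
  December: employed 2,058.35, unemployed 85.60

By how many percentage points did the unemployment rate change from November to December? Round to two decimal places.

November: labor force = 2,120.38 + 96.76 = 2,217.14; u = 96.76/2,217.14 = 4.36%.
December: labor force = 2,058.35 + 85.60 = 2,143.95; u = 85.60/2,143.95 = 3.99%.
Change = 3.99% − 4.36% = −0.37 pp.

The unemployment rate changed by −0.37 percentage points.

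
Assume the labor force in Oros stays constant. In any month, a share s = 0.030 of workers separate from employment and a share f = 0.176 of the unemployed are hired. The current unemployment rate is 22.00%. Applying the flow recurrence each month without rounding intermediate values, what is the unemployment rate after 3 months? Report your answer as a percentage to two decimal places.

Unemployment rate after three months ≈ 18.29%.

With a fixed labor force, u_{t+1} = u_t + s·(1−u_t) − f·u_t = u_t·(1−s−f) + s.
Here 1−s−f = 0.794 and s = 0.030.
u_1 = 0.220000 × 0.794 + 0.030 = 0.204680.
u_2 = 0.204680 × 0.794 + 0.030 = 0.192516.
u_3 = 0.192516 × 0.794 + 0.030 = 0.182858.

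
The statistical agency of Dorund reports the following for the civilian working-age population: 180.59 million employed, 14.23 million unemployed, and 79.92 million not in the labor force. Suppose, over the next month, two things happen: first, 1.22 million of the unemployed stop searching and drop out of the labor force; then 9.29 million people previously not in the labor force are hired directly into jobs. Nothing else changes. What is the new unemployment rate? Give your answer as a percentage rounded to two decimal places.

New unemployment rate ≈ 6.41%.

Initially, labor force = 180.59 + 14.23 = 194.82 million, so u = 14.23/194.82 = 7.30%.
After the first change, unemployed and labor force both fall by 1.22 → E = 180.59, U = 13.01, labor force = 193.60 million.
After the second change, employed and labor force both rise by 9.29; unemployed unchanged → E = 189.88, U = 13.01, labor force = 202.89 million.
New unemployment rate = 13.01 / 202.89 = 6.41%.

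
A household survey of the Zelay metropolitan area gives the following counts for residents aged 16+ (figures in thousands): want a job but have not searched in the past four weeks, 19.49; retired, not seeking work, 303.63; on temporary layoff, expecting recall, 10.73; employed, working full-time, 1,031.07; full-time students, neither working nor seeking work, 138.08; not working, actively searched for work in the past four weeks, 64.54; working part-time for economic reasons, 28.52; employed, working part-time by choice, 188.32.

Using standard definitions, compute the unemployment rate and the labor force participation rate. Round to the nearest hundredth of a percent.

Employed = 1,031.07 + 28.52 + 188.32 = 1,247.91 thousand (anyone who worked, including part-time for economic reasons, counts as employed).
Unemployed = 10.73 + 64.54 = 75.27 thousand (jobless and actively searching, or on temporary layoff).
Labor force = 1,247.91 + 75.27 = 1,323.18 thousand.
Not in labor force = 19.49 + 303.63 + 138.08 = 461.20 thousand (those not working and not actively searching are outside the labor force — including those who want a job but have given up searching).
Civilian working-age population = 1,323.18 + 461.20 = 1,784.38 thousand.
Unemployment rate = 75.27 / 1,323.18 = 5.69%.
Labor force participation rate = 1,323.18 / 1,784.38 = 74.15%.

Unemployment rate ≈ 5.69%; labor force participation rate ≈ 74.15%.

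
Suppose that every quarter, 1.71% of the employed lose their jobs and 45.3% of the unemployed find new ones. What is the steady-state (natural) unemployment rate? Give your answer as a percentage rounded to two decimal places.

Steady-state unemployment rate ≈ 3.64%.

At steady state the flows balance: s·E = f·U, so U/(E+U) = s/(s+f).
u* = 1.71 / (1.71 + 45.3) = 1.71 / 47.01 = 3.64%.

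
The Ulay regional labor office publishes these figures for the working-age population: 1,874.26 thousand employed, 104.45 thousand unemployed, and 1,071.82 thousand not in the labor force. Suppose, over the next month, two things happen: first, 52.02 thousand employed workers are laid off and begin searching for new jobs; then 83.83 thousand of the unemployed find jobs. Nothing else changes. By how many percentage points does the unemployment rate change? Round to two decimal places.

Initially, labor force = 1,874.26 + 104.45 = 1,978.71 thousand, so u = 104.45/1,978.71 = 5.28%.
After the first change, employed falls and unemployed rises by 52.02; labor force unchanged → E = 1,822.24, U = 156.47, labor force = 1,978.71 thousand.
After the second change, unemployed falls and employed rises by 83.83; labor force unchanged → E = 1,906.07, U = 72.64, labor force = 1,978.71 thousand.
New unemployment rate = 72.64 / 1,978.71 = 3.67%.
Change = 3.67% − 5.28% = −1.61 percentage points.

The unemployment rate changes by −1.61 percentage points.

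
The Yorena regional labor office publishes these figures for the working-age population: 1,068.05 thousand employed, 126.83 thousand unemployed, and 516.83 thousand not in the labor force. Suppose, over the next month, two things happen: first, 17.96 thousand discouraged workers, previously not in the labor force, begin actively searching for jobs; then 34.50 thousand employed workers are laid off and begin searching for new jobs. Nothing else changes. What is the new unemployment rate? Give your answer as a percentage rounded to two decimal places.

Initially, labor force = 1,068.05 + 126.83 = 1,194.88 thousand, so u = 126.83/1,194.88 = 10.61%.
After the first change, unemployed and labor force both rise by 17.96 → E = 1,068.05, U = 144.79, labor force = 1,212.84 thousand.
After the second change, employed falls and unemployed rises by 34.50; labor force unchanged → E = 1,033.55, U = 179.29, labor force = 1,212.84 thousand.
New unemployment rate = 179.29 / 1,212.84 = 14.78%.

New unemployment rate ≈ 14.78%.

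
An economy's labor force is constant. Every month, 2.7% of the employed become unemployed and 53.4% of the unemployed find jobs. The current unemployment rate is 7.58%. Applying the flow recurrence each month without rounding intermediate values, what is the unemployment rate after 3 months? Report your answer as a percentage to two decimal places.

With a fixed labor force, u_{t+1} = u_t + s·(1−u_t) − f·u_t = u_t·(1−s−f) + s.
Here 1−s−f = 0.439 and s = 0.027.
u_1 = 0.075800 × 0.439 + 0.027 = 0.060276.
u_2 = 0.060276 × 0.439 + 0.027 = 0.053461.
u_3 = 0.053461 × 0.439 + 0.027 = 0.050469.

Unemployment rate after three months ≈ 5.05%.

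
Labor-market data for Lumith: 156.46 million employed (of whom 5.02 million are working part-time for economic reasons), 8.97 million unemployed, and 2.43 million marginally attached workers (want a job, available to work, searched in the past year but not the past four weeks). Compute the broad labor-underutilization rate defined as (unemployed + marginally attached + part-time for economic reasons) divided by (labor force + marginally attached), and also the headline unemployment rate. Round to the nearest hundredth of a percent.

Broad underutilization rate ≈ 9.78%; headline unemployment rate ≈ 5.42%.

Labor force = 156.46 + 8.97 = 165.43 million.
Numerator = 8.97 + 2.43 + 5.02 = 16.42 million.
Denominator = 165.43 + 2.43 = 167.86 million.
Broad rate = 16.42 / 167.86 = 9.78%.
Headline unemployment rate = 8.97 / 165.43 = 5.42%.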